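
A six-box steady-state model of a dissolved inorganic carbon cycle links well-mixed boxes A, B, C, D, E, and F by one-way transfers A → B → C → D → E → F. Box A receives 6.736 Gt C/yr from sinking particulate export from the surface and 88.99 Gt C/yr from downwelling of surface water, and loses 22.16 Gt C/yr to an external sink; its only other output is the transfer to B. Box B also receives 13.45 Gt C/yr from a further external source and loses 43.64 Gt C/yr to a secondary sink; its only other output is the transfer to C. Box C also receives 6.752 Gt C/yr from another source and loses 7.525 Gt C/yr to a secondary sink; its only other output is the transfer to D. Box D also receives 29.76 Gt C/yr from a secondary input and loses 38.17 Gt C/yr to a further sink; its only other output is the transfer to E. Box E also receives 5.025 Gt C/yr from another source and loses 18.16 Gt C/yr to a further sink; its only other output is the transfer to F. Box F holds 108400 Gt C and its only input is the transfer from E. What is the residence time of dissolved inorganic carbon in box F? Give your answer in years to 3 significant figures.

Box A: F(A→B) = (6.736 + 88.99) − 22.16 = 73.566 Gt C/yr.
Box B: F(B→C) = (73.566 + 13.45) − 43.64 = 43.376 Gt C/yr.
Box C: F(C→D) = (43.376 + 6.752) − 7.525 = 42.603 Gt C/yr.
Box D: F(D→E) = (42.603 + 29.76) − 38.17 = 34.193 Gt C/yr.
Box E: F(E→F) = (34.193 + 5.025) − 18.16 = 21.058 Gt C/yr.
Box F throughput = its input = 21.058 Gt C/yr; τ = 108400 / 21.058 = 5148 yr.

5150 yr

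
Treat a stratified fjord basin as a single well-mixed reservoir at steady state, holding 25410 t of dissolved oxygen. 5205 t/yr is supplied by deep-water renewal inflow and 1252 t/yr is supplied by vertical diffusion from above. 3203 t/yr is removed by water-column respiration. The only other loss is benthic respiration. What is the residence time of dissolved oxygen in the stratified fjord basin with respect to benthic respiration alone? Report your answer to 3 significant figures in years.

At steady state ΣF_in = ΣF_out.
ΣF_in = 5205 + 1252 = 6457.0 t/yr.
Benthic respiration flux = ΣF_in − (3203) = 6457.0 − 3203 = 3254 t/yr.
τ = M / F = 25410 / 3254 = 7.809 yr.

7.81 yr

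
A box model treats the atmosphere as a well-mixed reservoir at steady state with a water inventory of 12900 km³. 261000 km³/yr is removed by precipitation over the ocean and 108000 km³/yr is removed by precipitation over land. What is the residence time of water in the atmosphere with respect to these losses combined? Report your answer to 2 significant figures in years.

0.035 yr

Total removal = 261000 + 108000 = 369000 km³/yr.
τ = M / ΣF_out = 12900 / 369000 = 0.03496 yr.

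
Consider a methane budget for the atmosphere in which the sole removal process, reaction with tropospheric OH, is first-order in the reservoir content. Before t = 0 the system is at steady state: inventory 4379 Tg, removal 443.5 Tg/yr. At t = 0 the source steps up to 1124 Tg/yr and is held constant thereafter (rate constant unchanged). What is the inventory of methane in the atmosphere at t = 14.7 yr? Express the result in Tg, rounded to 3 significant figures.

9580 Tg

τ = M₀/F₀ = 4379/443.5 = 9.874 yr; rate constant k = 1/τ.
New steady state M_∞ = F₁/k = F₁·τ = 1124 × 9.874 = 11098 Tg.
M(t) = M_∞ + (M₀ − M_∞)·e^(−t/τ); t/τ = 14.7/9.874 = 1.489, so e^(−t/τ) = 0.2256.
M(t) = 11098 − 6719 × 0.2256 = 9582.0 Tg.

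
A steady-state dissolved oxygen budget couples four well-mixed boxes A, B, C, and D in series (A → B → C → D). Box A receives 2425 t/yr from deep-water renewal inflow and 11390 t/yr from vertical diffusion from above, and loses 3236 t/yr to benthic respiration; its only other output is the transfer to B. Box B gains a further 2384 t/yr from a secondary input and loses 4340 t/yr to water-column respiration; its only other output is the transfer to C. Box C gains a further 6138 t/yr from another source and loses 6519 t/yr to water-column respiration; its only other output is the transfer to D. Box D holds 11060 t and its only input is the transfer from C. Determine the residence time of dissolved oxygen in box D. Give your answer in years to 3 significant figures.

1.34 yr

Box A: F(A→B) = (2425 + 11390) − 3236 = 10579 t/yr.
Box B: F(B→C) = (10579 + 2384) − 4340 = 8623.0 t/yr.
Box C: F(C→D) = (8623.0 + 6138) − 6519 = 8242.0 t/yr.
Box D throughput = its input = 8242.0 t/yr; τ = 11060 / 8242.0 = 1.342 yr.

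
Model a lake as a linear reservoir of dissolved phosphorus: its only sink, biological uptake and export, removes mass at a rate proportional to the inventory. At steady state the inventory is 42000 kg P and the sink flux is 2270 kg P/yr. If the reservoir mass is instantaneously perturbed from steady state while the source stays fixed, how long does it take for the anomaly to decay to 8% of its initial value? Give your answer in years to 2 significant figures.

For a linear reservoir the anomaly decays as exp(−t/τ) with τ = M/F = 42000/2270 = 18.50 yr.
exp(−t/τ) = 0.08 ⇒ t = −τ ln(0.08) = 18.50 × 2.526 = 46.73 yr.

47 yr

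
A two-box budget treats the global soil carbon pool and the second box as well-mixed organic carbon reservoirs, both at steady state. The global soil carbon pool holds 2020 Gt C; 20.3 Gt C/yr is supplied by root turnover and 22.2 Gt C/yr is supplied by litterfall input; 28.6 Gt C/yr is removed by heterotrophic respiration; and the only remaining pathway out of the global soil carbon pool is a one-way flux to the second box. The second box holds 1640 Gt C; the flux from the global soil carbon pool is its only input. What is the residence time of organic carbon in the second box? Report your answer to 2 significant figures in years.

120 yr

Balance the global soil carbon pool: ΣF_in = 20.3 + 22.2 = 42.500 Gt C/yr.
Flux to the second box = ΣF_in − (28.6) = 13.900 Gt C/yr.
At steady state the output of the second box equals its input, 13.900 Gt C/yr.
τ = M / F = 1640 / 13.900 = 118.0 yr.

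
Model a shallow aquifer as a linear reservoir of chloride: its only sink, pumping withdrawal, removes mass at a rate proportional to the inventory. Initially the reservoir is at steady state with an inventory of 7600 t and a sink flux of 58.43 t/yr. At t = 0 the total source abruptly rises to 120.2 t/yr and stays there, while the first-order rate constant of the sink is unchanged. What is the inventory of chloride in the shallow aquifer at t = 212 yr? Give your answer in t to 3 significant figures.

τ = M₀/F₀ = 7600/58.43 = 130.1 yr; rate constant k = 1/τ.
New steady state M_∞ = F₁/k = F₁·τ = 120.2 × 130.1 = 15634 t.
M(t) = M_∞ + (M₀ − M_∞)·e^(−t/τ); t/τ = 212/130.1 = 1.630, so e^(−t/τ) = 0.1960.
M(t) = 15634 − 8034 × 0.1960 = 14060 t.

14100 t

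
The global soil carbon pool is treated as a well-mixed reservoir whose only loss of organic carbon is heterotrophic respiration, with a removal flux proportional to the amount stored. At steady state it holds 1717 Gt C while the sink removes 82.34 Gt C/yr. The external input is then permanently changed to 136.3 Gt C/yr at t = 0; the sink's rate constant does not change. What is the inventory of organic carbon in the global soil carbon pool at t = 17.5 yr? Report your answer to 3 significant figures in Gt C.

2360 Gt C

The sink rate constant is k = F₀/M₀ = 82.34/1717 = 0.04796 yr⁻¹.
Solving dM/dt = F₁ − kM with M(0) = M₀ gives M(t) = F₁/k + (M₀ − F₁/k)·e^(−kt).
F₁/k = 136.3/0.04796 = 2842.2 Gt C; kt = 0.04796 × 17.5 = 0.8392, e^(−kt) = 0.4320.
M(17.5) = 2842.2 + (1717 − 2842.2) × 0.4320 = 2842.2 − 486.1 = 2356.1 Gt C.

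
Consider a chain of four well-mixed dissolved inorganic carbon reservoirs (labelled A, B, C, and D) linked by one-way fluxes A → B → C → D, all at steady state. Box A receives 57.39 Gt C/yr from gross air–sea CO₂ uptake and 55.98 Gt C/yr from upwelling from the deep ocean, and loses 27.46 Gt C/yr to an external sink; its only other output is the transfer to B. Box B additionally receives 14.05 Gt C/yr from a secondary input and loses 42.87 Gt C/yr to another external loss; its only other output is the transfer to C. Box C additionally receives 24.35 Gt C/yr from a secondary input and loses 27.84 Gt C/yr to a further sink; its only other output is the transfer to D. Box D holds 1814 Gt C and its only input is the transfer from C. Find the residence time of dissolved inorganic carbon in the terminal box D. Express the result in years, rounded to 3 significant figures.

33.8 yr

Box A: F(A→B) = (57.39 + 55.98) − 27.46 = 85.910 Gt C/yr.
Box B: F(B→C) = (85.910 + 14.05) − 42.87 = 57.090 Gt C/yr.
Box C: F(C→D) = (57.090 + 24.35) − 27.84 = 53.600 Gt C/yr.
Box D throughput = its input = 53.600 Gt C/yr; τ = 1814 / 53.600 = 33.84 yr.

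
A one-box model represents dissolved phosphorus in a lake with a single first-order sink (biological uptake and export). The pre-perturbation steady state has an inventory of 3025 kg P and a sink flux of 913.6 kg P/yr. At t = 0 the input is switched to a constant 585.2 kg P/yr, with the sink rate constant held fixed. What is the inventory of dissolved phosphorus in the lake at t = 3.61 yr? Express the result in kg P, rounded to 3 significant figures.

2300 kg P

Residence time τ = M₀/F₀ = 3.311 yr. The eventual steady state is M_∞ = M₀·(F₁/F₀) = 3025 × 585.2/913.6 = 1937.6 kg P.
The anomaly ΔM(t) = M(t) − M_∞ decays as ΔM₀·e^(−t/τ) with ΔM₀ = 3025 − 1937.6 = 1087 kg P.
At t = 3.61 yr, e^(−t/τ) = e^(−1.090) = 0.3361, so ΔM = 365.5 kg P and M = 1937.6 + 365.5 = 2303.1 kg P.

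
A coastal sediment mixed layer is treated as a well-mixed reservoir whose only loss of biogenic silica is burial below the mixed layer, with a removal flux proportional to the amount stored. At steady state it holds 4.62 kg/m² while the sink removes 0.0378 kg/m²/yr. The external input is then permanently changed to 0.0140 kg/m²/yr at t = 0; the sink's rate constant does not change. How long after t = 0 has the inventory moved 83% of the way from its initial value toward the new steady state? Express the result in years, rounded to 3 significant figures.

217 yr

τ = M₀/F₀ = 4.62/0.0378 = 122.2 yr.
The remaining gap fraction is e^(−t/τ); 83% covered ⇒ e^(−t/τ) = 0.170.
t = −τ ln(0.170) = 122.2 × 1.772 = 216.6 yr.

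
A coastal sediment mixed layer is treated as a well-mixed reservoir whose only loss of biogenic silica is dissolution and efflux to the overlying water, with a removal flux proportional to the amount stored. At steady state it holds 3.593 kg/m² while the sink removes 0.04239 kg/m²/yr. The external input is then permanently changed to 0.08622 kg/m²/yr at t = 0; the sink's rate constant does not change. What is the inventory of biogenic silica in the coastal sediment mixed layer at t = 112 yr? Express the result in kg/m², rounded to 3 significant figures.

The sink rate constant is k = F₀/M₀ = 0.04239/3.593 = 0.01180 yr⁻¹.
Solving dM/dt = F₁ − kM with M(0) = M₀ gives M(t) = F₁/k + (M₀ − F₁/k)·e^(−kt).
F₁/k = 0.08622/0.01180 = 7.3081 kg/m²; kt = 0.01180 × 112 = 1.321, e^(−kt) = 0.2668.
M(112) = 7.3081 + (3.593 − 7.3081) × 0.2668 = 7.3081 − 0.9911 = 6.3170 kg/m².

6.32 kg/m²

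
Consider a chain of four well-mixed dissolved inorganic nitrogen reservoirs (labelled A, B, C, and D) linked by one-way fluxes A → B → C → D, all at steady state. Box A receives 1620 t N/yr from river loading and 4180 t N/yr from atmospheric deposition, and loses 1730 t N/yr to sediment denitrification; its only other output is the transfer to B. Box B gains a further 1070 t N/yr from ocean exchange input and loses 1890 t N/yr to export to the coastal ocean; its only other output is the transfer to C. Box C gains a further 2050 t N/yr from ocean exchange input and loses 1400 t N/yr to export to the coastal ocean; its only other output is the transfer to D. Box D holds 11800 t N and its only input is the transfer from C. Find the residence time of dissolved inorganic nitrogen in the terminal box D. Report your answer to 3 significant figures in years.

Box A: F(A→B) = (1620 + 4180) − 1730 = 4070.0 t N/yr.
Box B: F(B→C) = (4070.0 + 1070) − 1890 = 3250.0 t N/yr.
Box C: F(C→D) = (3250.0 + 2050) − 1400 = 3900.0 t N/yr.
Box D throughput = its input = 3900.0 t N/yr; τ = 11800 / 3900.0 = 3.026 yr.

3.03 yr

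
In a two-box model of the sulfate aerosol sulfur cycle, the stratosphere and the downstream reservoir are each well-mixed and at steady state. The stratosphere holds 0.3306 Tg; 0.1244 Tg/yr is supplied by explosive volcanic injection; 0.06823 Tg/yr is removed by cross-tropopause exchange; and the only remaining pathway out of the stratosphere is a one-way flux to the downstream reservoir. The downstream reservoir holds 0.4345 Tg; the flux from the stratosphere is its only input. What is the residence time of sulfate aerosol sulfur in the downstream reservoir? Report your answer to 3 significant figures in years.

Balance the stratosphere: ΣF_in = 0.12440 Tg/yr.
Flux to the downstream reservoir = ΣF_in − (0.06823) = 0.056170 Tg/yr.
At steady state the output of the downstream reservoir equals its input, 0.056170 Tg/yr.
τ = M / F = 0.4345 / 0.056170 = 7.735 yr.

7.74 yr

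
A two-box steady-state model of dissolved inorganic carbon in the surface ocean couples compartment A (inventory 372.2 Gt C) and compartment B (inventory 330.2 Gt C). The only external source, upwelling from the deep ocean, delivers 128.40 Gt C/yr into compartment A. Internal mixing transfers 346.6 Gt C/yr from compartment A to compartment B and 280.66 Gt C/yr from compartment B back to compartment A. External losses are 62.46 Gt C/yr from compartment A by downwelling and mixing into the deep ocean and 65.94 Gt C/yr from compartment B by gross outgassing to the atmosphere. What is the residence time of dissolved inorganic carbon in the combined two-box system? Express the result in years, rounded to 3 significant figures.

5.47 yr

Treat the two boxes together as one reservoir: the mixing fluxes between them are internal recycling, so τ = ΣM / Σ(external losses).
M_total = 372.2 + 330.2 = 702.40 Gt C.
ΣF_external_out = 62.46 + 65.94 = 128.40 Gt C/yr.
τ = M_total / ΣF_ext = 702.40 / 128.40 = 5.470 yr.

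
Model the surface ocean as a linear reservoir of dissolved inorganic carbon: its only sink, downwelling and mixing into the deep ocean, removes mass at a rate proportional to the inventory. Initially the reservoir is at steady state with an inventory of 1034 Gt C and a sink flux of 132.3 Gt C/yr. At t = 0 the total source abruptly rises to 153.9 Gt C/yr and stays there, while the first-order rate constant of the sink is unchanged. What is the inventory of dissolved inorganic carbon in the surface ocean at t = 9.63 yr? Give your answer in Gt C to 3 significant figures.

τ = M₀/F₀ = 1034/132.3 = 7.816 yr; rate constant k = 1/τ.
New steady state M_∞ = F₁/k = F₁·τ = 153.9 × 7.816 = 1202.8 Gt C.
M(t) = M_∞ + (M₀ − M_∞)·e^(−t/τ); t/τ = 9.63/7.816 = 1.232, so e^(−t/τ) = 0.2917.
M(t) = 1202.8 − 168.8 × 0.2917 = 1153.6 Gt C.

1150 Gt C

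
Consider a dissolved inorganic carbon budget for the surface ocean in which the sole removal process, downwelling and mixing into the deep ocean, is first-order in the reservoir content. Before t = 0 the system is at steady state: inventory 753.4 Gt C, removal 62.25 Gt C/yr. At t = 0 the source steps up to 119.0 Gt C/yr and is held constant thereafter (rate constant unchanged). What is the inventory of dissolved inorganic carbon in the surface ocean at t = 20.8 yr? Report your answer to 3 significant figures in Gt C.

1320 Gt C

τ = M₀/F₀ = 753.4/62.25 = 12.10 yr; rate constant k = 1/τ.
New steady state M_∞ = F₁/k = F₁·τ = 119.0 × 12.10 = 1440.2 Gt C.
M(t) = M_∞ + (M₀ − M_∞)·e^(−t/τ); t/τ = 20.8/12.10 = 1.719, so e^(−t/τ) = 0.1793.
M(t) = 1440.2 − 686.8 × 0.1793 = 1317.1 Gt C.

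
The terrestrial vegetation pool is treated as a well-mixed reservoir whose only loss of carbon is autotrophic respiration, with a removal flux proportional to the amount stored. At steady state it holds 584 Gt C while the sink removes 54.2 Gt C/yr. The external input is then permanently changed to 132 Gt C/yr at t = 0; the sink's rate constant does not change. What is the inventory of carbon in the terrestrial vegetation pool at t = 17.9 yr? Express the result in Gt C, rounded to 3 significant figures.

Residence time τ = M₀/F₀ = 10.77 yr. The eventual steady state is M_∞ = M₀·(F₁/F₀) = 584 × 132/54.2 = 1422.3 Gt C.
The anomaly ΔM(t) = M(t) − M_∞ decays as ΔM₀·e^(−t/τ) with ΔM₀ = 584 − 1422.3 = −838.3 Gt C.
At t = 17.9 yr, e^(−t/τ) = e^(−1.661) = 0.1899, so ΔM = −159.2 Gt C and M = 1422.3 − 159.2 = 1263.1 Gt C.

1260 Gt C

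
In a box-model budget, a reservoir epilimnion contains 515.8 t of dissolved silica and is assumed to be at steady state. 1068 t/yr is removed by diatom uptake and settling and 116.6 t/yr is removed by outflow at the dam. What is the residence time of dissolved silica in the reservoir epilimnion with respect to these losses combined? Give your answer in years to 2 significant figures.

0.44 yr

Total removal = 1068 + 116.6 = 1184.6 t/yr.
τ = M / ΣF_out = 515.8 / 1184.6 = 0.4354 yr.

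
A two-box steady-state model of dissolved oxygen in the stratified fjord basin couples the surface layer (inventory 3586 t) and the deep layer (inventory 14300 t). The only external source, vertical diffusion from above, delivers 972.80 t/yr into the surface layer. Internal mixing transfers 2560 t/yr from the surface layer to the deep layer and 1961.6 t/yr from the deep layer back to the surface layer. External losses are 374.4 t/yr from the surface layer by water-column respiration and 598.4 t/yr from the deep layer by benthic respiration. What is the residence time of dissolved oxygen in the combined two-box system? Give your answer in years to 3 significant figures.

18.4 yr

Residence time in the combined system uses the total inventory and the total *external* removal — internal exchanges between the two boxes cancel.
M_total = 3586 + 14300 = 17886 t.
ΣF_external_out = 374.4 + 598.4 = 972.80 t/yr.
τ = M_total / ΣF_ext = 17886 / 972.80 = 18.39 yr.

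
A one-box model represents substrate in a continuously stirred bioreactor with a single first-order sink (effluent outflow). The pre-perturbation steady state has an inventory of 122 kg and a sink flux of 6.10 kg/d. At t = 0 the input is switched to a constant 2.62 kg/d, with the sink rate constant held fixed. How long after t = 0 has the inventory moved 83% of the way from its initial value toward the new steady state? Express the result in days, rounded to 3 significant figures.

τ = M₀/F₀ = 122/6.10 = 20.00 d.
The remaining gap fraction is e^(−t/τ); 83% covered ⇒ e^(−t/τ) = 0.170.
t = −τ ln(0.170) = 20.00 × 1.772 = 35.44 d.

35.4 d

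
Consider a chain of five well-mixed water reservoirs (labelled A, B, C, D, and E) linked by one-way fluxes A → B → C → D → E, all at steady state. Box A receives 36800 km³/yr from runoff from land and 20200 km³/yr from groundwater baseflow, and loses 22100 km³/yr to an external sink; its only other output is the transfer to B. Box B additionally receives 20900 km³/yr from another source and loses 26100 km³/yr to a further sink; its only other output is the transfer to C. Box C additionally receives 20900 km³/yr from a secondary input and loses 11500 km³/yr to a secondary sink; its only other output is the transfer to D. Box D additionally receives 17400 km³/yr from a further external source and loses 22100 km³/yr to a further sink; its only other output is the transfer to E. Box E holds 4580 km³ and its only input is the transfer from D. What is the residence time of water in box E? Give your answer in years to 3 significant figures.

Box A: F(A→B) = (36800 + 20200) − 22100 = 34900 km³/yr.
Box B: F(B→C) = (34900 + 20900) − 26100 = 29700 km³/yr.
Box C: F(C→D) = (29700 + 20900) − 11500 = 39100 km³/yr.
Box D: F(D→E) = (39100 + 17400) − 22100 = 34400 km³/yr.
Box E throughput = its input = 34400 km³/yr; τ = 4580 / 34400 = 0.1331 yr.

0.133 yr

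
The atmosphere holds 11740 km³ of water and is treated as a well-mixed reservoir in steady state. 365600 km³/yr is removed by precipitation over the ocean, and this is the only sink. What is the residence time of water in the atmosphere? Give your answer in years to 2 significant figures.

τ = M / F = 11740 / 365600 = 0.03211 yr.

0.032 yr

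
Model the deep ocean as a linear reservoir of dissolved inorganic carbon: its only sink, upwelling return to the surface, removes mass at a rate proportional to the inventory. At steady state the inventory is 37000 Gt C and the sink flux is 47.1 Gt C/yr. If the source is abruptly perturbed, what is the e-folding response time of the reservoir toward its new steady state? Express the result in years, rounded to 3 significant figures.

786 yr

For a linear reservoir the response time equals the residence time τ = M/F.
τ = 37000 / 47.1 = 785.6 yr.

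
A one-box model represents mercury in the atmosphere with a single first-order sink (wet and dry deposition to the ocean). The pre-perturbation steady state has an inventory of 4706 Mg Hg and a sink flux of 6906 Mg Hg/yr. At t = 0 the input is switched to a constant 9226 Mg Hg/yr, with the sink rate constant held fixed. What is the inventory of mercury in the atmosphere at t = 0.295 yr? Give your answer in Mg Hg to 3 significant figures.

5260 Mg Hg

Residence time τ = M₀/F₀ = 0.6814 yr. The eventual steady state is M_∞ = M₀·(F₁/F₀) = 4706 × 9226/6906 = 6286.9 Mg Hg.
The anomaly ΔM(t) = M(t) − M_∞ decays as ΔM₀·e^(−t/τ) with ΔM₀ = 4706 − 6286.9 = −1581 Mg Hg.
At t = 0.295 yr, e^(−t/τ) = e^(−0.4329) = 0.6486, so ΔM = −1025 Mg Hg and M = 6286.9 − 1025 = 5261.5 Mg Hg.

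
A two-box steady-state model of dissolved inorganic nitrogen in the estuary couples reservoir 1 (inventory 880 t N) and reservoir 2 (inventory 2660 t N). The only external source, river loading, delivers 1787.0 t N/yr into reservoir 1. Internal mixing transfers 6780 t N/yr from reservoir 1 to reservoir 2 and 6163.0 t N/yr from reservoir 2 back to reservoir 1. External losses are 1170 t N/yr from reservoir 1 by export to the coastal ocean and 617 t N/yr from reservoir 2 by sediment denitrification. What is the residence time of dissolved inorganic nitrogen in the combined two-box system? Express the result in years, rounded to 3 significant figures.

Residence time in the combined system uses the total inventory and the total *external* removal — internal exchanges between the two boxes cancel.
M_total = 880 + 2660 = 3540.0 t N.
ΣF_external_out = 1170 + 617 = 1787.0 t N/yr.
τ = M_total / ΣF_ext = 3540.0 / 1787.0 = 1.981 yr.

1.98 yr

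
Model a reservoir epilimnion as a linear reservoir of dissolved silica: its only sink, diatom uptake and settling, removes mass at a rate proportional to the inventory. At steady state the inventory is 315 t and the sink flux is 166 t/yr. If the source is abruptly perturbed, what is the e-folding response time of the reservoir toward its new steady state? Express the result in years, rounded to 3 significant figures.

1.90 yr

For a linear reservoir the response time equals the residence time τ = M/F.
τ = 315 / 166 = 1.898 yr.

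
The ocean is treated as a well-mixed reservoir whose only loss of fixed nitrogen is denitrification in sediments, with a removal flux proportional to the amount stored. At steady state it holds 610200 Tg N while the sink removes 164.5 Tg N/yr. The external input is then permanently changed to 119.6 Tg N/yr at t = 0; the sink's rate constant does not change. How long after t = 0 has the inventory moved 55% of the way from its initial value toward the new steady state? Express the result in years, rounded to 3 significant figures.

τ = M₀/F₀ = 610200/164.5 = 3709 yr.
The remaining gap fraction is e^(−t/τ); 55% covered ⇒ e^(−t/τ) = 0.450.
t = −τ ln(0.450) = 3709 × 0.7985 = 2962 yr.

2960 yr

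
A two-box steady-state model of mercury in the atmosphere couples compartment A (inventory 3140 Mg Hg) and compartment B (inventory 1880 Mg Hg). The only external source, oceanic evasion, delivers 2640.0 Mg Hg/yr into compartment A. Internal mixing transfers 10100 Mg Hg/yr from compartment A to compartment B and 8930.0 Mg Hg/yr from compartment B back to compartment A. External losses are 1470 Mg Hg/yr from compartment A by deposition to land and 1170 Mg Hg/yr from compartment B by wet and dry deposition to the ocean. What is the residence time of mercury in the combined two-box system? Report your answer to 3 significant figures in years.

For the system as a whole, the A↔B exchange is internal and contributes nothing to the throughput; only the external sinks remove mass.
M_total = 3140 + 1880 = 5020.0 Mg Hg.
ΣF_external_out = 1470 + 1170 = 2640.0 Mg Hg/yr.
τ = M_total / ΣF_ext = 5020.0 / 2640.0 = 1.902 yr.

1.90 yr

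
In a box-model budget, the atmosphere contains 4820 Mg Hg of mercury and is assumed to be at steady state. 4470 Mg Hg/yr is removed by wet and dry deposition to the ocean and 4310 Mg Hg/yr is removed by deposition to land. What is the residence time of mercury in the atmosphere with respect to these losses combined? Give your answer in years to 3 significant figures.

0.549 yr

Total removal = 4470 + 4310 = 8780.0 Mg Hg/yr.
τ = M / ΣF_out = 4820 / 8780.0 = 0.5490 yr.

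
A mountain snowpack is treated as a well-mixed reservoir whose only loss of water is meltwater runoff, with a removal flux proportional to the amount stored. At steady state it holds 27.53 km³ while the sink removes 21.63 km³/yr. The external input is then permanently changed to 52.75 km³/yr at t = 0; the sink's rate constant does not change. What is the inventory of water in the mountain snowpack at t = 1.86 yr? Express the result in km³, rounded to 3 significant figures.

58.0 km³

τ = M₀/F₀ = 27.53/21.63 = 1.273 yr; rate constant k = 1/τ.
New steady state M_∞ = F₁/k = F₁·τ = 52.75 × 1.273 = 67.139 km³.
M(t) = M_∞ + (M₀ − M_∞)·e^(−t/τ); t/τ = 1.86/1.273 = 1.461, so e^(−t/τ) = 0.2319.
M(t) = 67.139 − 39.61 × 0.2319 = 57.953 km³.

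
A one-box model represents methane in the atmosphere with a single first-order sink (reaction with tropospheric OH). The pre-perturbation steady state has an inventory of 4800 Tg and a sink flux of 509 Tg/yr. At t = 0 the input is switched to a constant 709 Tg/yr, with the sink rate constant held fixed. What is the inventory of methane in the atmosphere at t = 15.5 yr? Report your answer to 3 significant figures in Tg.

6320 Tg

The sink rate constant is k = F₀/M₀ = 509/4800 = 0.1060 yr⁻¹.
Solving dM/dt = F₁ − kM with M(0) = M₀ gives M(t) = F₁/k + (M₀ − F₁/k)·e^(−kt).
F₁/k = 709/0.1060 = 6686.1 Tg; kt = 0.1060 × 15.5 = 1.644, e^(−kt) = 0.1933.
M(15.5) = 6686.1 + (4800 − 6686.1) × 0.1933 = 6686.1 − 364.5 = 6321.5 Tg.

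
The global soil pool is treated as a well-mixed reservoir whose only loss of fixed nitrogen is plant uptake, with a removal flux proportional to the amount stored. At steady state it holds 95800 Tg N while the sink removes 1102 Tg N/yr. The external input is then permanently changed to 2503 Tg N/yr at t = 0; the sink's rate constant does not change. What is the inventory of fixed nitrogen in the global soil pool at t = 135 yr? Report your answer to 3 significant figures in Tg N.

τ = M₀/F₀ = 95800/1102 = 86.93 yr; rate constant k = 1/τ.
New steady state M_∞ = F₁/k = F₁·τ = 2503 × 86.93 = 217590 Tg N.
M(t) = M_∞ + (M₀ − M_∞)·e^(−t/τ); t/τ = 135/86.93 = 1.553, so e^(−t/τ) = 0.2116.
M(t) = 217590 − 121800 × 0.2116 = 191820 Tg N.

192000 Tg N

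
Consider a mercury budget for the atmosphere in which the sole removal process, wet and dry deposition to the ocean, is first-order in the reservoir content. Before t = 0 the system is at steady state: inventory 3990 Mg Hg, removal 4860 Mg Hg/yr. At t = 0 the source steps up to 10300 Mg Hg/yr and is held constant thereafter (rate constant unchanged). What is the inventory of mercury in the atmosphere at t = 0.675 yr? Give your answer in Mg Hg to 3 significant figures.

6490 Mg Hg

Residence time τ = M₀/F₀ = 0.8210 yr. The eventual steady state is M_∞ = M₀·(F₁/F₀) = 3990 × 10300/4860 = 8456.2 Mg Hg.
The anomaly ΔM(t) = M(t) − M_∞ decays as ΔM₀·e^(−t/τ) with ΔM₀ = 3990 − 8456.2 = −4466 Mg Hg.
At t = 0.675 yr, e^(−t/τ) = e^(−0.8222) = 0.4395, so ΔM = −1963 Mg Hg and M = 8456.2 − 1963 = 6493.4 Mg Hg.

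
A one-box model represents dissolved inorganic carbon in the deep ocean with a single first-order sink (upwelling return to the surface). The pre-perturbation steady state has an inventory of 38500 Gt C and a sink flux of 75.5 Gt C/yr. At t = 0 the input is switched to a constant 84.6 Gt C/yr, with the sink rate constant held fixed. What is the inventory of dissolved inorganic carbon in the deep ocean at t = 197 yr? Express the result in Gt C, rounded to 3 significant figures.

40000 Gt C

The sink rate constant is k = F₀/M₀ = 75.5/38500 = 0.001961 yr⁻¹.
Solving dM/dt = F₁ − kM with M(0) = M₀ gives M(t) = F₁/k + (M₀ − F₁/k)·e^(−kt).
F₁/k = 84.6/0.001961 = 43140 Gt C; kt = 0.001961 × 197 = 0.3863, e^(−kt) = 0.6795.
M(197) = 43140 + (38500 − 43140) × 0.6795 = 43140 − 3153 = 39987 Gt C.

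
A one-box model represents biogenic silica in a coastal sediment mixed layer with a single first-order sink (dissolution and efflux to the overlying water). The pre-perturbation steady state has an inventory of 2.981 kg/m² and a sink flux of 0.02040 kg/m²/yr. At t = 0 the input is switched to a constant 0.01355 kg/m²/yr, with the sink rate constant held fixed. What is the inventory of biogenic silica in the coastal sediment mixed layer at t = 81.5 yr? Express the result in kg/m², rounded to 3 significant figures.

2.55 kg/m²

The sink rate constant is k = F₀/M₀ = 0.02040/2.981 = 0.006843 yr⁻¹.
Solving dM/dt = F₁ − kM with M(0) = M₀ gives M(t) = F₁/k + (M₀ − F₁/k)·e^(−kt).
F₁/k = 0.01355/0.006843 = 1.9800 kg/m²; kt = 0.006843 × 81.5 = 0.5577, e^(−kt) = 0.5725.
M(81.5) = 1.9800 + (2.981 − 1.9800) × 0.5725 = 1.9800 + 0.5731 = 2.5531 kg/m².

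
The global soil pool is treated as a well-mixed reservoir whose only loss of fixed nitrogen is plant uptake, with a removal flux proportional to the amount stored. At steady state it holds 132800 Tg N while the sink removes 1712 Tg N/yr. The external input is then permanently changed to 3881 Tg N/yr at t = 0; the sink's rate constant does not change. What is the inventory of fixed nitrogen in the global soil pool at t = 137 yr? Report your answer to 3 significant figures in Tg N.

272000 Tg N

The sink rate constant is k = F₀/M₀ = 1712/132800 = 0.01289 yr⁻¹.
Solving dM/dt = F₁ − kM with M(0) = M₀ gives M(t) = F₁/k + (M₀ − F₁/k)·e^(−kt).
F₁/k = 3881/0.01289 = 301050 Tg N; kt = 0.01289 × 137 = 1.766, e^(−kt) = 0.1710.
M(137) = 301050 + (132800 − 301050) × 0.1710 = 301050 − 28770 = 272280 Tg N.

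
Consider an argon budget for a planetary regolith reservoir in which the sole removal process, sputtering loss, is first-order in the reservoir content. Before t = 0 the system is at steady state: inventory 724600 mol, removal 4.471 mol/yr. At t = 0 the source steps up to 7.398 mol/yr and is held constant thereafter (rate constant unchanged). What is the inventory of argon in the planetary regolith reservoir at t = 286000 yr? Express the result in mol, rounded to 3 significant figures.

τ = M₀/F₀ = 724600/4.471 = 162100 yr; rate constant k = 1/τ.
New steady state M_∞ = F₁/k = F₁·τ = 7.398 × 162100 = 1.1990×10^6 mol.
M(t) = M_∞ + (M₀ − M_∞)·e^(−t/τ); t/τ = 286000/162100 = 1.765, so e^(−t/τ) = 0.1712.
M(t) = 1.1990×10^6 − 474400 × 0.1712 = 1.1177×10^6 mol.

1.12×10^6 mol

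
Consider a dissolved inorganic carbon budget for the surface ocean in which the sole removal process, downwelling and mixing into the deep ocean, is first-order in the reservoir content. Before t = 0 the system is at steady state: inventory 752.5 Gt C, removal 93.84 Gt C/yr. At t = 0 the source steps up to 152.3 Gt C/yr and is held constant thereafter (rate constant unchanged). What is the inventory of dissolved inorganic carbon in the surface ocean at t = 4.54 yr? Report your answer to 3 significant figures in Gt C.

τ = M₀/F₀ = 752.5/93.84 = 8.019 yr; rate constant k = 1/τ.
New steady state M_∞ = F₁/k = F₁·τ = 152.3 × 8.019 = 1221.3 Gt C.
M(t) = M_∞ + (M₀ − M_∞)·e^(−t/τ); t/τ = 4.54/8.019 = 0.5662, so e^(−t/τ) = 0.5677.
M(t) = 1221.3 − 468.8 × 0.5677 = 955.16 Gt C.

955 Gt C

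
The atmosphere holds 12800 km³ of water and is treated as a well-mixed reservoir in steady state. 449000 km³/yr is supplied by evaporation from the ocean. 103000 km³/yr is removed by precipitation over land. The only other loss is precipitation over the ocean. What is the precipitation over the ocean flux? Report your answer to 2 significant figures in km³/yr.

At steady state ΣF_in = ΣF_out.
ΣF_in = 449000 km³/yr.
Precipitation over the ocean flux = ΣF_in − (103000) = 449000 − 103000 = 346000 km³/yr.

350000 km³/yr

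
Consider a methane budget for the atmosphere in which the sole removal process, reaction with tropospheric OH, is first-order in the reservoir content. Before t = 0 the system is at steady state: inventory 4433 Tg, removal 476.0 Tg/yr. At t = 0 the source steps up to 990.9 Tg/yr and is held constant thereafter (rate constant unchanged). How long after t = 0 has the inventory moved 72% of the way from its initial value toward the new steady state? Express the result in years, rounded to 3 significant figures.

τ = M₀/F₀ = 4433/476.0 = 9.313 yr.
The remaining gap fraction is e^(−t/τ); 72% covered ⇒ e^(−t/τ) = 0.280.
t = −τ ln(0.280) = 9.313 × 1.273 = 11.86 yr.

11.9 yr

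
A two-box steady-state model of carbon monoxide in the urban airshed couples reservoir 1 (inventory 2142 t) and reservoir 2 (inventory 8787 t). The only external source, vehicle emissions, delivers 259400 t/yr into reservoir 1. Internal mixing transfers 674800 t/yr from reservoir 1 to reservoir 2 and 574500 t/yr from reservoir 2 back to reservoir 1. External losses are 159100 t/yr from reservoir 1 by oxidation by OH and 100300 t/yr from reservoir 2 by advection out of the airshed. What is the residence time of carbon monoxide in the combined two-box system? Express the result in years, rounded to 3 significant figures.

Treat the two boxes together as one reservoir: the mixing fluxes between them are internal recycling, so τ = ΣM / Σ(external losses).
M_total = 2142 + 8787 = 10929 t.
ΣF_external_out = 159100 + 100300 = 259400 t/yr.
τ = M_total / ΣF_ext = 10929 / 259400 = 0.04213 yr.

0.0421 yr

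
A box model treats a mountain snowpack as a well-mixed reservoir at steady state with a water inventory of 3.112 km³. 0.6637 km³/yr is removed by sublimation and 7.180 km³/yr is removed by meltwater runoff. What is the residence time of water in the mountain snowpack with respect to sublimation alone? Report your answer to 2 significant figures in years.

Residence time with respect to a single sink: τ = M / F_sink.
τ = 3.112 / 0.6637 = 4.689 yr.

4.7 yr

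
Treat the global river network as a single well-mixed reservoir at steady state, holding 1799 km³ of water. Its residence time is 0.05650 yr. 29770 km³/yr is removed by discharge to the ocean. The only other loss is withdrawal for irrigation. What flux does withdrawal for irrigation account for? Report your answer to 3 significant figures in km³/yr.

2070 km³/yr

Total removal F = M/τ = 1799 / 0.05650 = 31840 km³/yr.
Withdrawal for irrigation = F − (29770) = 31840 − 29770 = 2071 km³/yr.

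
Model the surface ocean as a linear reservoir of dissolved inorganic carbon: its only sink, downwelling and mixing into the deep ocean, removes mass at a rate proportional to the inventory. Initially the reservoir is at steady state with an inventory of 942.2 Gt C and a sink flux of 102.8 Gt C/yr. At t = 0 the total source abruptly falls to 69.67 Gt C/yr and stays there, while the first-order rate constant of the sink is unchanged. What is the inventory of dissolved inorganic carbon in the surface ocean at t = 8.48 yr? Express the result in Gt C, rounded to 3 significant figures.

τ = M₀/F₀ = 942.2/102.8 = 9.165 yr; rate constant k = 1/τ.
New steady state M_∞ = F₁/k = F₁·τ = 69.67 × 9.165 = 638.55 Gt C.
M(t) = M_∞ + (M₀ − M_∞)·e^(−t/τ); t/τ = 8.48/9.165 = 0.9252, so e^(−t/τ) = 0.3964.
M(t) = 638.55 + 303.6 × 0.3964 = 758.93 Gt C.

759 Gt C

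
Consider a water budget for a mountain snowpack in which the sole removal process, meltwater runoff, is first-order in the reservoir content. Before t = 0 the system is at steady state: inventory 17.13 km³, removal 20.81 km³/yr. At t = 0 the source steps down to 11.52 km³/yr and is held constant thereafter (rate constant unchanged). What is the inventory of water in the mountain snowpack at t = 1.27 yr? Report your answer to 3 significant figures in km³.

11.1 km³

τ = M₀/F₀ = 17.13/20.81 = 0.8232 yr; rate constant k = 1/τ.
New steady state M_∞ = F₁/k = F₁·τ = 11.52 × 0.8232 = 9.4828 km³.
M(t) = M_∞ + (M₀ − M_∞)·e^(−t/τ); t/τ = 1.27/0.8232 = 1.543, so e^(−t/τ) = 0.2138.
M(t) = 9.4828 + 7.647 × 0.2138 = 11.118 km³.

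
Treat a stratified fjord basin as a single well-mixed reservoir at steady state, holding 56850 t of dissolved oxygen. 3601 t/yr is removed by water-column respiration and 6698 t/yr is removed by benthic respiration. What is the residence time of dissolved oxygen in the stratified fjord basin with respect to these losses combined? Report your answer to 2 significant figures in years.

Total removal = 3601 + 6698 = 10299 t/yr.
τ = M / ΣF_out = 56850 / 10299 = 5.520 yr.

5.5 yr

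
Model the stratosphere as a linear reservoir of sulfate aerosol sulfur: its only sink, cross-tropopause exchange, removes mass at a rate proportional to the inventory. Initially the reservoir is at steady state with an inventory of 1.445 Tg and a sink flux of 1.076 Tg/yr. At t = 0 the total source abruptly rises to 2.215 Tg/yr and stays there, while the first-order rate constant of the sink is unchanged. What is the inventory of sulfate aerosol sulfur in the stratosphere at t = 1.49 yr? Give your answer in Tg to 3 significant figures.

The sink rate constant is k = F₀/M₀ = 1.076/1.445 = 0.7446 yr⁻¹.
Solving dM/dt = F₁ − kM with M(0) = M₀ gives M(t) = F₁/k + (M₀ − F₁/k)·e^(−kt).
F₁/k = 2.215/0.7446 = 2.9746 Tg; kt = 0.7446 × 1.49 = 1.110, e^(−kt) = 0.3297.
M(1.49) = 2.9746 + (1.445 − 2.9746) × 0.3297 = 2.9746 − 0.5043 = 2.4703 Tg.

2.47 Tg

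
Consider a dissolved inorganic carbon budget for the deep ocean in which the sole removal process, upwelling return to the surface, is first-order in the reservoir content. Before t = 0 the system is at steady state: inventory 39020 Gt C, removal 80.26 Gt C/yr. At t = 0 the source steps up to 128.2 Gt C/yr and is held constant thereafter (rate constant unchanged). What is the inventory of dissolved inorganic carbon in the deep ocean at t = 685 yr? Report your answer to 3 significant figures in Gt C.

The sink rate constant is k = F₀/M₀ = 80.26/39020 = 0.002057 yr⁻¹.
Solving dM/dt = F₁ − kM with M(0) = M₀ gives M(t) = F₁/k + (M₀ − F₁/k)·e^(−kt).
F₁/k = 128.2/0.002057 = 62327 Gt C; kt = 0.002057 × 685 = 1.409, e^(−kt) = 0.2444.
M(685) = 62327 + (39020 − 62327) × 0.2444 = 62327 − 5696 = 56631 Gt C.

56600 Gt C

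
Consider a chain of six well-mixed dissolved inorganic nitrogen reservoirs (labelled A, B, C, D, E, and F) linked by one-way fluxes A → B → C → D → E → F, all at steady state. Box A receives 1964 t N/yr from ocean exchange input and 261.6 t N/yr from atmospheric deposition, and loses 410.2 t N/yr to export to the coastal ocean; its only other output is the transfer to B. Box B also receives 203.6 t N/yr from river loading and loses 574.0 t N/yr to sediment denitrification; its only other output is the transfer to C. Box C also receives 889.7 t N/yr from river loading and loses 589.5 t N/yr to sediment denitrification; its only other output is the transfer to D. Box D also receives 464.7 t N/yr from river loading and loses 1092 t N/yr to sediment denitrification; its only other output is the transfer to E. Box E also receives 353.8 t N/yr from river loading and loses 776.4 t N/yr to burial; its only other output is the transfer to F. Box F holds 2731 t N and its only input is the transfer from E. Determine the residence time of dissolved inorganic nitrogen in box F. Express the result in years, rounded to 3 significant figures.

Box A: F(A→B) = (1964 + 261.6) − 410.2 = 1815.4 t N/yr.
Box B: F(B→C) = (1815.4 + 203.6) − 574.0 = 1445.0 t N/yr.
Box C: F(C→D) = (1445.0 + 889.7) − 589.5 = 1745.2 t N/yr.
Box D: F(D→E) = (1745.2 + 464.7) − 1092 = 1117.9 t N/yr.
Box E: F(E→F) = (1117.9 + 353.8) − 776.4 = 695.30 t N/yr.
Box F throughput = its input = 695.30 t N/yr; τ = 2731 / 695.30 = 3.928 yr.

3.93 yr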